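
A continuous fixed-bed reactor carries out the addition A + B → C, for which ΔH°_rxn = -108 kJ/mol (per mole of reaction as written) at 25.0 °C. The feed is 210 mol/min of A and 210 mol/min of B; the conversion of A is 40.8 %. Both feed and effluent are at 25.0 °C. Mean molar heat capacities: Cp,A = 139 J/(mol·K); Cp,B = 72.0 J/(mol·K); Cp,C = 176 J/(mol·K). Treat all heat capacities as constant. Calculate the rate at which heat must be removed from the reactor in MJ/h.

Extent of reaction ξ = 0.408 × 210 = 85.68 mol/min
Reaction term: ξ·ΔH°_rxn = 85.68 × -108 = -9253.4 kJ/min
Q = ΔH = -9253.4 kJ/min = -154.22 kW
Heat removed = 555.21 MJ/h

Q_out = 555 MJ/h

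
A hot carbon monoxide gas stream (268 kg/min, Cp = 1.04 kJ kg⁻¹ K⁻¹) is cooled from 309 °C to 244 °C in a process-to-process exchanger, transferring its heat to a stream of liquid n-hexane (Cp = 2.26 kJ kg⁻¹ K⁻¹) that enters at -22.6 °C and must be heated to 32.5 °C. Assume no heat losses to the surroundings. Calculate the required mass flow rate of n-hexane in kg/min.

ṁ_c = 145 kg/min

Heat released by hot stream: Q = 268 × 1.04 × (309 − 244) = 18117 kJ/min
Energy balance on cold side (adiabatic exchanger): Q = ṁ_c·Cp_c·(T_c,out − T_c,in)
ṁ_c = 18117 / [2.26 × (32.5 − -22.6)] = 145.49 kg/min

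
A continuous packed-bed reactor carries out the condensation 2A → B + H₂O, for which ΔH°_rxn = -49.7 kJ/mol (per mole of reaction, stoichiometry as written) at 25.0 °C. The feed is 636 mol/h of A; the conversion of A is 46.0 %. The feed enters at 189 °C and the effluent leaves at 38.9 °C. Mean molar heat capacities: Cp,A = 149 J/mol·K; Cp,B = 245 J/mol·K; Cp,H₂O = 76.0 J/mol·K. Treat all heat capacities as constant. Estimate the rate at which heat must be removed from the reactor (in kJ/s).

Q_out = 5.96 kJ/s

Extent of reaction ξ = 0.460 × 636 / 2 = 146.28 mol/h
Reaction term: ξ·ΔH°_rxn = 146.28 × -49.7 = -7270.1 kJ/h
Sensible, feed 189→25 °C: -15541 kJ/h
Outlet flows (mol/h): A 343.44, B 146.28, H₂O 146.28
Sensible, products 25→38.9 °C: 1364 kJ/h
Q = ΔH = -21447 kJ/h = -5.9576 kW
Heat removed = 5.9576 kJ/s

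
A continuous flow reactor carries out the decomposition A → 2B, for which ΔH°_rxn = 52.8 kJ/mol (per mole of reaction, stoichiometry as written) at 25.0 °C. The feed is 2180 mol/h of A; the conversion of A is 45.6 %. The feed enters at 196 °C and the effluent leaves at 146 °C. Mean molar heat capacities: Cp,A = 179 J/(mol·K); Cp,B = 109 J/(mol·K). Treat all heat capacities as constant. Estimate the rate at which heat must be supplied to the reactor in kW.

Extent of reaction ξ = 0.456 × 2180 = 994.08 mol/h
Reaction term: ξ·ΔH°_rxn = 994.08 × 52.8 = 52487 kJ/h
Sensible, feed 196→25 °C: -66728 kJ/h
Outlet flows (mol/h): A 1185.9, B 1988.2
Sensible, products 25→146 °C: 51908 kJ/h
Q = ΔH = 37667 kJ/h = 10.463 kW
Heat supplied = 10.463 kW

Q_in = 10.5 kW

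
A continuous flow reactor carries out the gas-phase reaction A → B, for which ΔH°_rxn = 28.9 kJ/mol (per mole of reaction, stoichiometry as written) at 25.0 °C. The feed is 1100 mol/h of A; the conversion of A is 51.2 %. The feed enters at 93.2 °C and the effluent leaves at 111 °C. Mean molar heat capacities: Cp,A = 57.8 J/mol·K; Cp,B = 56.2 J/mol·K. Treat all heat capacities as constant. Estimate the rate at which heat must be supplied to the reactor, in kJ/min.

Extent of reaction ξ = 0.512 × 1100 = 563.2 mol/h
Reaction term: ξ·ΔH°_rxn = 563.2 × 28.9 = 16276 kJ/h
Sensible, feed 93.2→25 °C: -4336.2 kJ/h
Outlet flows (mol/h): A 536.8, B 563.2
Sensible, products 25→111 °C: 5390.4 kJ/h
Q = ΔH = 17331 kJ/h = 4.8141 kW
Heat supplied = 288.85 kJ/min

Q_in = 289 kJ/min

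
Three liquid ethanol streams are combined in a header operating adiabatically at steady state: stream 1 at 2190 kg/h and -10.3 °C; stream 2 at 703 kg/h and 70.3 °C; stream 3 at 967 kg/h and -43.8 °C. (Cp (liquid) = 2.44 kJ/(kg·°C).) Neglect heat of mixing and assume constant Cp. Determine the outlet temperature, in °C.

No heat crosses the boundary, so H_out = H_in.
Σ ṁᵢCp,ᵢTᵢ = 2190×2.44×-10.3 + 703×2.44×70.3 + 967×2.44×-43.8 = -37797
Σ ṁᵢCp,ᵢ = 2190×2.44 + 703×2.44 + 967×2.44 = 9418.4
T_out = -37797 / 9418.4 = -4.0131 °C

T_out = -4.01 °C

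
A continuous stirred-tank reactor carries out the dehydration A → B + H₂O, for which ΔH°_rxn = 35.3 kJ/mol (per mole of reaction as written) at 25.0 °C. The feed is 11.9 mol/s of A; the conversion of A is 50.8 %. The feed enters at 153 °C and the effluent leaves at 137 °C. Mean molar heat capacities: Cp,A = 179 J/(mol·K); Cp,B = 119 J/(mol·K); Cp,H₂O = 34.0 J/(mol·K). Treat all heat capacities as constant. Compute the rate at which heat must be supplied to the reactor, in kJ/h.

Q_in = 582000 kJ/h

Extent of reaction ξ = 0.508 × 11.9 = 6.0452 mol/s
Reaction term: ξ·ΔH°_rxn = 6.0452 × 35.3 = 213.4 kJ/s
Sensible, feed 153→25 °C: -272.65 kJ/s
Outlet flows (mol/s): A 5.8548, B 6.0452, H₂O 6.0452
Sensible, products 25→137 °C: 220.97 kJ/s
Q = ΔH = 161.71 kJ/s = 161.71 kW
Heat supplied = 582160 kJ/h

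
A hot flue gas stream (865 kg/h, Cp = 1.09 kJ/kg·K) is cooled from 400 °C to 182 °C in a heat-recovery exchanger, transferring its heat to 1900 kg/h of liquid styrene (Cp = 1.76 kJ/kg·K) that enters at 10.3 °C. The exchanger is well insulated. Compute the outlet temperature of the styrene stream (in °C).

Heat released by hot stream: Q = 865 × 1.09 × (400 − 182) = 205540 kJ/h
Energy balance on cold side (adiabatic exchanger): Q = ṁ_c·Cp_c·(T_c,out − T_c,in)
T_c,out = 10.3 + 205540/(1900 × 1.76) = 71.766 °C

T_c,out = 71.8 °C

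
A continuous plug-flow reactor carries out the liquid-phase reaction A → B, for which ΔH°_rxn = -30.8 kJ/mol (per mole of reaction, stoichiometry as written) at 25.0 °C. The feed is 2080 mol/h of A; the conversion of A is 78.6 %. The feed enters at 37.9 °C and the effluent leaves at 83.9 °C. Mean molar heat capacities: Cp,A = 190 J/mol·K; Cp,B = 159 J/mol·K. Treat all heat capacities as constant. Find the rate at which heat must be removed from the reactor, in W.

Q_out = 9770 W

Extent of reaction ξ = 0.786 × 2080 = 1634.9 mol/h
Reaction term: ξ·ΔH°_rxn = 1634.9 × -30.8 = -50354 kJ/h
Sensible, feed 37.9→25 °C: -5098.1 kJ/h
Outlet flows (mol/h): A 445.12, B 1634.9
Sensible, products 25→83.9 °C: 20292 kJ/h
Q = ΔH = -35160 kJ/h = -9.7667 kW
Heat removed = 9766.7 W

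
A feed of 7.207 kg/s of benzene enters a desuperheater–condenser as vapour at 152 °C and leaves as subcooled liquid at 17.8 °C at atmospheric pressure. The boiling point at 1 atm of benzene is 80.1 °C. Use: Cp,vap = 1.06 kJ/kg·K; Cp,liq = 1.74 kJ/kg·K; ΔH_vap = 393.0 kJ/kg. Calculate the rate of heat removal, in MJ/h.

Q_c = 15000 MJ/h

vapour 152→80.1 °C: -76.214 kJ/kg
condensation at 80.1 °C: -393 kJ/kg
liquid 80.1→17.8 °C: -108.4 kJ/kg
Δh = -76.214 + -393 + -108.4 = -577.62 kJ/kg
Q = ṁ·Δh = 7.207 kg/s × -577.62 kJ/kg = -4162.9 kJ/s
|Q| = 4162.9 kW = 14986 MJ/h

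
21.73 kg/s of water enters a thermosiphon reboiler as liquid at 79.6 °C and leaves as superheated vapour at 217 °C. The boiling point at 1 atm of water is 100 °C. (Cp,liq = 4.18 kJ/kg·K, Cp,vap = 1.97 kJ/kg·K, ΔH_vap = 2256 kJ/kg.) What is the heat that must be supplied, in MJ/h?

liquid 79.6→100 °C: 85.272 kJ/kg
vaporisation at 100 °C: 2256 kJ/kg
vapour 100→217 °C: 230.49 kJ/kg
Δh = 85.272 + 2256 + 230.49 = 2571.8 kJ/kg
Q = ṁ·Δh = 21.73 kg/s × 2571.8 kJ/kg = 55884 kJ/s
|Q| = 55884 kW = 201180 MJ/h

Q = 201000 MJ/h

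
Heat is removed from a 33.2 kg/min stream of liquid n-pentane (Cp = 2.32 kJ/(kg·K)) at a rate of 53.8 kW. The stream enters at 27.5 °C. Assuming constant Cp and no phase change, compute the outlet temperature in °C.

Q = 53.8 kW = 3228 kJ/min
ΔT = Q/(ṁ·Cp) = 3228/(33.2×2.32) = 41.909 K
T_out = 27.5 − 41.909 = -14.409 °C

T_out = -14.4 °C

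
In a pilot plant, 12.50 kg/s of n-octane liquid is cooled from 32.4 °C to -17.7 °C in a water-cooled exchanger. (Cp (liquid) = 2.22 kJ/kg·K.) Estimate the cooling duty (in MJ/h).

Q = ṁ·Cp·ΔT = 12.50 × 2.22 × (-17.7 − 32.4) = -1390.3 kJ/s
Cooling duty = 5005 MJ/h

Q_c = 5000 MJ/h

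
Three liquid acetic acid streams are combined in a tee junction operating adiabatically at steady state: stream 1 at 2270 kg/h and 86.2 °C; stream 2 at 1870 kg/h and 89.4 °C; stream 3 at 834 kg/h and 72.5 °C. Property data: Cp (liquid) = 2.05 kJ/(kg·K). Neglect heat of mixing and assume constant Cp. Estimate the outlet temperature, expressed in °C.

Adiabatic, steady state ⇒ Σ ṁᵢCp,ᵢ(T_out − Tᵢ) = 0
T_out = Σ ṁᵢCp,ᵢTᵢ / Σ ṁᵢCp,ᵢ
      = 867800 / 10197 = 85.106 °C

T_out = 85.1 °C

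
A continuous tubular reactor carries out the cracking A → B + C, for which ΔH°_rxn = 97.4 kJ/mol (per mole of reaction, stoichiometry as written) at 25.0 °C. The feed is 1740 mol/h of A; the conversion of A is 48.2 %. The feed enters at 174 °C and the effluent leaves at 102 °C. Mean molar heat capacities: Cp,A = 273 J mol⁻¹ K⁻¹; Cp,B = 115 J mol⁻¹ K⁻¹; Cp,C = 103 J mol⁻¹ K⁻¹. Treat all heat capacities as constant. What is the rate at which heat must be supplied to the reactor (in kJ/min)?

Extent of reaction ξ = 0.482 × 1740 = 838.68 mol/h
Reaction term: ξ·ΔH°_rxn = 838.68 × 97.4 = 81687 kJ/h
Sensible, feed 174→25 °C: -70778 kJ/h
Outlet flows (mol/h): A 901.32, B 838.68, C 838.68
Sensible, products 25→102 °C: 33025 kJ/h
Q = ΔH = 43934 kJ/h = 12.204 kW
Heat supplied = 732.24 kJ/min

Q_in = 732 kJ/min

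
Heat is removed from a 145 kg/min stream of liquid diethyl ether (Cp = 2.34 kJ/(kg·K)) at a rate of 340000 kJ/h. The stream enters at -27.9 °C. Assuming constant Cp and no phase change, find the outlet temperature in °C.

T_out = -44.6 °C

Q = 340000 kJ/h = 5666.7 kJ/min
ΔT = Q/(ṁ·Cp) = 5666.7/(145×2.34) = 16.701 K
T_out = -27.9 − 16.701 = -44.601 °C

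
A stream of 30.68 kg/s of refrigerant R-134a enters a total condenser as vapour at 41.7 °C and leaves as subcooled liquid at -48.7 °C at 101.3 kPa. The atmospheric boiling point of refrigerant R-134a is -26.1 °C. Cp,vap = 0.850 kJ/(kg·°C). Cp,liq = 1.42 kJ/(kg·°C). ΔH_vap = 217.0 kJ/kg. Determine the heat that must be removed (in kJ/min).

vapour 41.7→-26.1 °C: -57.63 kJ/kg
condensation at -26.1 °C: -217 kJ/kg
liquid -26.1→-48.7 °C: -32.092 kJ/kg
Δh = -57.63 + -217 + -32.092 = -306.72 kJ/kg
Q = ṁ·Δh = 30.68 kg/s × -306.72 kJ/kg = -9410.2 kJ/s
|Q| = 9410.2 kW = 564610 kJ/min

Q_c = 565000 kJ/min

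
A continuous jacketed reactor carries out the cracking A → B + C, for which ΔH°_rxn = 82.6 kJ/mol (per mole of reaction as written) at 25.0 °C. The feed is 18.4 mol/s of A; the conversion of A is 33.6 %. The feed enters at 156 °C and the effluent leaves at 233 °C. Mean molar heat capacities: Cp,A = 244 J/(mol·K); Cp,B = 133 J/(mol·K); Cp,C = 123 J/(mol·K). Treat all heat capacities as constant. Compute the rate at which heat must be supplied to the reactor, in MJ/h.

Q_in = 3140 MJ/h

Extent of reaction ξ = 0.336 × 18.4 = 6.1824 mol/s
Reaction term: ξ·ΔH°_rxn = 6.1824 × 82.6 = 510.67 kJ/s
Sensible, feed 156→25 °C: -588.14 kJ/s
Outlet flows (mol/s): A 12.218, B 6.1824, C 6.1824
Sensible, products 25→233 °C: 949.27 kJ/s
Q = ΔH = 871.8 kJ/s = 871.8 kW
Heat supplied = 3138.5 MJ/h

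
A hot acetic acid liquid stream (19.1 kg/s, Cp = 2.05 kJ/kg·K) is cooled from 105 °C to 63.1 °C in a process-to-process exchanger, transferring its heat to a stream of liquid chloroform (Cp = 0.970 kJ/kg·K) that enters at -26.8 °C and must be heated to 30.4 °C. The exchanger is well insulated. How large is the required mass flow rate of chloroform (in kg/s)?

Heat released by hot stream: Q = 19.1 × 2.05 × (105 − 63.1) = 1640.6 kJ/s
Energy balance on cold side (adiabatic exchanger): Q = ṁ_c·Cp_c·(T_c,out − T_c,in)
ṁ_c = 1640.6 / [0.970 × (30.4 − -26.8)] = 29.569 kg/s

ṁ_c = 29.6 kg/s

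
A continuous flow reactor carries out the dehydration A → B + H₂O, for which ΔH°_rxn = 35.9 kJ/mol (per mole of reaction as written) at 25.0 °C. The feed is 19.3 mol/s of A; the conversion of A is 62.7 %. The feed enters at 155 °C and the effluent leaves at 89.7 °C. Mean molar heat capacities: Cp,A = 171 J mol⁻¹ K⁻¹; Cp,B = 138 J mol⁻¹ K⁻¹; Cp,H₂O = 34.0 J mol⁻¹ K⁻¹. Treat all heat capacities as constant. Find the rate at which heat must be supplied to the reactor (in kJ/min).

Q_in = 13200 kJ/min

Extent of reaction ξ = 0.627 × 19.3 = 12.101 mol/s
Reaction term: ξ·ΔH°_rxn = 12.101 × 35.9 = 434.43 kJ/s
Sensible, feed 155→25 °C: -429.04 kJ/s
Outlet flows (mol/s): A 7.1989, B 12.101, H₂O 12.101
Sensible, products 25→89.7 °C: 214.31 kJ/s
Q = ΔH = 219.7 kJ/s = 219.7 kW
Heat supplied = 13182 kJ/min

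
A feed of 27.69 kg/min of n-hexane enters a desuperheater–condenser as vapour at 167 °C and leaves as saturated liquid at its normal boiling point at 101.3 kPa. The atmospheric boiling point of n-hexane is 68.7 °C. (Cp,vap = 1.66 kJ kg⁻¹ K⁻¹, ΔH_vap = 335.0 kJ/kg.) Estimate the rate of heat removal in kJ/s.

vapour 167→68.7 °C: -163.18 kJ/kg
condensation at 68.7 °C: -335 kJ/kg
Δh = -163.18 + -335 = -498.18 kJ/kg
Q = ṁ·Δh = 27.69 kg/min × -498.18 kJ/kg = -13795 kJ/min
|Q| = 229.91 kW

Q_c = 230 kJ/s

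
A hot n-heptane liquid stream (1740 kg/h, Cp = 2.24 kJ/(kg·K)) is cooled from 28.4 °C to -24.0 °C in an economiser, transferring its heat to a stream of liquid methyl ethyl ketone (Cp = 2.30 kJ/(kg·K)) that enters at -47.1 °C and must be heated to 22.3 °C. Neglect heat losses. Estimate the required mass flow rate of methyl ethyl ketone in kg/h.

ṁ_c = 1280 kg/h

Heat released by hot stream: Q = 1740 × 2.24 × (28.4 − -24.0) = 204230 kJ/h
Energy balance on cold side (adiabatic exchanger): Q = ṁ_c·Cp_c·(T_c,out − T_c,in)
ṁ_c = 204230 / [2.30 × (22.3 − -47.1)] = 1279.5 kg/h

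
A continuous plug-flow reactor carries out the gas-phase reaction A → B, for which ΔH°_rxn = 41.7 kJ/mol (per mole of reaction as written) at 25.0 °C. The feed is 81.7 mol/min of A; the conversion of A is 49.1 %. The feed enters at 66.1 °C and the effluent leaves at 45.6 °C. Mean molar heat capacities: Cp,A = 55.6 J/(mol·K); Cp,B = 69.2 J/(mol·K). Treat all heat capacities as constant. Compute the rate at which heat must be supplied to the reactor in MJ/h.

Q_in = 95.5 MJ/h

Extent of reaction ξ = 0.491 × 81.7 = 40.115 mol/min
Reaction term: ξ·ΔH°_rxn = 40.115 × 41.7 = 1672.8 kJ/min
Sensible, feed 66.1→25 °C: -186.7 kJ/min
Outlet flows (mol/min): A 41.585, B 40.115
Sensible, products 25→45.6 °C: 104.81 kJ/min
Q = ΔH = 1590.9 kJ/min = 26.515 kW
Heat supplied = 95.454 MJ/h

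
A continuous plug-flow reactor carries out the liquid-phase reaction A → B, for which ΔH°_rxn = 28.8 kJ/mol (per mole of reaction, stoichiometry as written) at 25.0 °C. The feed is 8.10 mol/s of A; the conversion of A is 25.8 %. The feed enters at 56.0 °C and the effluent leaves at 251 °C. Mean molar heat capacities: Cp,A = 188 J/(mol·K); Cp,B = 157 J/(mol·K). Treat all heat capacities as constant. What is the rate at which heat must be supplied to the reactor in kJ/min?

Q_in = 20500 kJ/min

Extent of reaction ξ = 0.258 × 8.10 = 2.0898 mol/s
Reaction term: ξ·ΔH°_rxn = 2.0898 × 28.8 = 60.186 kJ/s
Sensible, feed 56.0→25 °C: -47.207 kJ/s
Outlet flows (mol/s): A 6.0102, B 2.0898
Sensible, products 25→251 °C: 329.51 kJ/s
Q = ΔH = 342.49 kJ/s = 342.49 kW
Heat supplied = 20549 kJ/min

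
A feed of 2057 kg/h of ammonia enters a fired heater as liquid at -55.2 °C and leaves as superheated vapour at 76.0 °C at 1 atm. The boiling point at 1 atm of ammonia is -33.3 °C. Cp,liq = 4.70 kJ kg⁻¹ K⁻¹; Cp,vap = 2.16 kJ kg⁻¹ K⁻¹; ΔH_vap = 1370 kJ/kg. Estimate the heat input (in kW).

liquid -55.2→-33.3 °C: 102.93 kJ/kg
vaporisation at -33.3 °C: 1370 kJ/kg
vapour -33.3→76.0 °C: 236.09 kJ/kg
Δh = 102.93 + 1370 + 236.09 = 1709 kJ/kg
Q = ṁ·Δh = 2057 kg/h × 1709 kJ/kg = 3.5155e+06 kJ/h
|Q| = 976.51 kW

Q = 977 kW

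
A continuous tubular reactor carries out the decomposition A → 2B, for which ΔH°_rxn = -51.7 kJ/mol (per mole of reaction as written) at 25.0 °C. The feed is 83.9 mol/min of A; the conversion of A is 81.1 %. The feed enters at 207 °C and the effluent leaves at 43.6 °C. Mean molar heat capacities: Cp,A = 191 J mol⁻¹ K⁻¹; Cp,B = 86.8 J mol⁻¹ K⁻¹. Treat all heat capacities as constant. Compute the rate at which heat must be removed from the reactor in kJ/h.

Extent of reaction ξ = 0.811 × 83.9 = 68.043 mol/min
Reaction term: ξ·ΔH°_rxn = 68.043 × -51.7 = -3517.8 kJ/min
Sensible, feed 207→25 °C: -2916.5 kJ/min
Outlet flows (mol/min): A 15.857, B 136.09
Sensible, products 25→43.6 °C: 276.04 kJ/min
Q = ΔH = -6158.3 kJ/min = -102.64 kW
Heat removed = 369500 kJ/h

Q_out = 369000 kJ/h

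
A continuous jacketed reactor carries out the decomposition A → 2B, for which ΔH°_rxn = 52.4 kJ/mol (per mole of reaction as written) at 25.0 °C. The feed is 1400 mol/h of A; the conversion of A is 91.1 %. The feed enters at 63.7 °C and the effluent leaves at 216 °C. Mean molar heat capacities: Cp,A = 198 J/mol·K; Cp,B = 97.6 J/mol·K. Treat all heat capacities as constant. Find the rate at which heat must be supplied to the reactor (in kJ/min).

Extent of reaction ξ = 0.911 × 1400 = 1275.4 mol/h
Reaction term: ξ·ΔH°_rxn = 1275.4 × 52.4 = 66831 kJ/h
Sensible, feed 63.7→25 °C: -10728 kJ/h
Outlet flows (mol/h): A 124.6, B 2550.8
Sensible, products 25→216 °C: 52263 kJ/h
Q = ΔH = 108370 kJ/h = 30.102 kW
Heat supplied = 1806.1 kJ/min

Q_in = 1810 kJ/min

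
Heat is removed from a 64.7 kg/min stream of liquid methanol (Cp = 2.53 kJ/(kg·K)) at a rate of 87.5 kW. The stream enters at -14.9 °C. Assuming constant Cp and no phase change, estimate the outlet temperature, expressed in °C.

T_out = -47.0 °C

Q = 87.5 kW = 5250 kJ/min
ΔT = Q/(ṁ·Cp) = 5250/(64.7×2.53) = 32.073 K
T_out = -14.9 − 32.073 = -46.973 °C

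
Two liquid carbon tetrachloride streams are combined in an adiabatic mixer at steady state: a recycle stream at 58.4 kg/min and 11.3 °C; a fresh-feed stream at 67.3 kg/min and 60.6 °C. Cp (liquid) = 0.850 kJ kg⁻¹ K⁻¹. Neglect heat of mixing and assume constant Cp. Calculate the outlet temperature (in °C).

T_out = 37.7 °C

No heat crosses the boundary, so H_out = H_in.
Σ ṁᵢCp,ᵢTᵢ = 58.4×0.850×11.3 + 67.3×0.850×60.6 = 4027.6
Σ ṁᵢCp,ᵢ = 58.4×0.850 + 67.3×0.850 = 106.84
T_out = 4027.6 / 106.84 = 37.695 °C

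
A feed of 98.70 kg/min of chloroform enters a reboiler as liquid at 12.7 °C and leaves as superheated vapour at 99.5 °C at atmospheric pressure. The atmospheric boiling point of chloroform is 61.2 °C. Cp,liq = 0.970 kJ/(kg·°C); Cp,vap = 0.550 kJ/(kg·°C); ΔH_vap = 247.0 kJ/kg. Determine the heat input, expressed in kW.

Q = 518 kW

liquid 12.7→61.2 °C: 47.045 kJ/kg
vaporisation at 61.2 °C: 247 kJ/kg
vapour 61.2→99.5 °C: 21.065 kJ/kg
Δh = 47.045 + 247 + 21.065 = 315.11 kJ/kg
Q = ṁ·Δh = 98.70 kg/min × 315.11 kJ/kg = 31101 kJ/min
|Q| = 518.36 kW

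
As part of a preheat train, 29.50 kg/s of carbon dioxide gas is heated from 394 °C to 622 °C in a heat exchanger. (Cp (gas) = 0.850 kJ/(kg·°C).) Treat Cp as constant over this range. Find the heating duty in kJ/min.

Q = ṁ·Cp·ΔT = 29.50 × 0.850 × (622 − 394) = 5717.1 kJ/s
Heating duty = 343030 kJ/min

Q = 343000 kJ/min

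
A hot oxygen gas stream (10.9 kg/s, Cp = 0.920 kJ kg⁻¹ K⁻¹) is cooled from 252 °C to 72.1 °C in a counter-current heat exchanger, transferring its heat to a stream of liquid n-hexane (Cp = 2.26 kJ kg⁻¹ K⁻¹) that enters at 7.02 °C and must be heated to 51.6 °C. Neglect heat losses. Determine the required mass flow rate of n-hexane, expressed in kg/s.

Heat released by hot stream: Q = 10.9 × 0.920 × (252 − 72.1) = 1804 kJ/s
Energy balance on cold side (adiabatic exchanger): Q = ṁ_c·Cp_c·(T_c,out − T_c,in)
ṁ_c = 1804 / [2.26 × (51.6 − 7.02)] = 17.906 kg/s

ṁ_c = 17.9 kg/s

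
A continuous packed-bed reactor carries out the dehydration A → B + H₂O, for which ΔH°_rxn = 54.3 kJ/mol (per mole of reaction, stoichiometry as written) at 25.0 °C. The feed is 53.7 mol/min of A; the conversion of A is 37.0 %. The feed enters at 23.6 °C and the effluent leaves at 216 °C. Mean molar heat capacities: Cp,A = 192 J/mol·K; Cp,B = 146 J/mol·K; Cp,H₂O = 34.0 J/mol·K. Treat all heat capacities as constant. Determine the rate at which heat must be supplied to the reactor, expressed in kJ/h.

Q_in = 181000 kJ/h

Extent of reaction ξ = 0.370 × 53.7 = 19.869 mol/min
Reaction term: ξ·ΔH°_rxn = 19.869 × 54.3 = 1078.9 kJ/min
Sensible, feed 23.6→25 °C: 14.435 kJ/min
Outlet flows (mol/min): A 33.831, B 19.869, H₂O 19.869
Sensible, products 25→216 °C: 1923.7 kJ/min
Q = ΔH = 3017.1 kJ/min = 50.284 kW
Heat supplied = 181020 kJ/h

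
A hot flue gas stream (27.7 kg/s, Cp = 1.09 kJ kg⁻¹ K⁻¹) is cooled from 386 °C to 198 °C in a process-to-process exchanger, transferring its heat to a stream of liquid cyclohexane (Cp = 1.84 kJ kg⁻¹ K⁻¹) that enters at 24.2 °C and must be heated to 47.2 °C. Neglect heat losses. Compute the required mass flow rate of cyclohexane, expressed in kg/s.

Heat released by hot stream: Q = 27.7 × 1.09 × (386 − 198) = 5676.3 kJ/s
Energy balance on cold side (adiabatic exchanger): Q = ṁ_c·Cp_c·(T_c,out − T_c,in)
ṁ_c = 5676.3 / [1.84 × (47.2 − 24.2)] = 134.13 kg/s

ṁ_c = 134 kg/s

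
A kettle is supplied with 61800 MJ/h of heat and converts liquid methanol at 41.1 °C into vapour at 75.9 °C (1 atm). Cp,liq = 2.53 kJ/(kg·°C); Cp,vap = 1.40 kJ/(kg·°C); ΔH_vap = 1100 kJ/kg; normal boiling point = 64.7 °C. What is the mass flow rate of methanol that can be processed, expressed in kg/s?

Δh = 2.53×(64.7−41.1) + 1100 + 1.40×(75.9−64.7) = 1175.4 kJ/kg
Q = 61800 MJ/h = 17167 kJ/s = 17167 kJ/s
ṁ = Q/Δh = 17167 / 1175.4 = 14.605 kg/s

ṁ = 14.6 kg/s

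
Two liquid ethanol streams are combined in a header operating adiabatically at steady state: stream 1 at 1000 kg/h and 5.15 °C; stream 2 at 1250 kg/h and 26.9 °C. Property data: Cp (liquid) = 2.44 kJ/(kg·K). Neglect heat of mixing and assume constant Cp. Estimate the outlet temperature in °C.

T_out = 17.2 °C

Energy balance with Q = 0: Σ ṁᵢCp,ᵢ(T_out − Tᵢ) = 0
Σ ṁᵢCp,ᵢTᵢ = 1000×2.44×5.15 + 1250×2.44×26.9 = 94611
Σ ṁᵢCp,ᵢ = 1000×2.44 + 1250×2.44 = 5490
T_out = 94611 / 5490 = 17.233 °C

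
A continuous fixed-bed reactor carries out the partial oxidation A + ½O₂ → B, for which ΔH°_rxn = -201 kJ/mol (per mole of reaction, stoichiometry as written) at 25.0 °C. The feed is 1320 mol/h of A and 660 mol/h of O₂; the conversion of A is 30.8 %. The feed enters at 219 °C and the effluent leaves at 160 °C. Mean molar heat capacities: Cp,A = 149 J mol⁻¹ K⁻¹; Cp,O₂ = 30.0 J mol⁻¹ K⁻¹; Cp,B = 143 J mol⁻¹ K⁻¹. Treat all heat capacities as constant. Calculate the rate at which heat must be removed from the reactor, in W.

Q_out = 26600 W

Extent of reaction ξ = 0.308 × 1320 = 406.56 mol/h
Reaction term: ξ·ΔH°_rxn = 406.56 × -201 = -81719 kJ/h
Sensible, feed 219→25 °C: -41997 kJ/h
Outlet flows (mol/h): A 913.44, O₂ 456.72, B 406.56
Sensible, products 25→160 °C: 28072 kJ/h
Q = ΔH = -95643 kJ/h = -26.568 kW
Heat removed = 26568 W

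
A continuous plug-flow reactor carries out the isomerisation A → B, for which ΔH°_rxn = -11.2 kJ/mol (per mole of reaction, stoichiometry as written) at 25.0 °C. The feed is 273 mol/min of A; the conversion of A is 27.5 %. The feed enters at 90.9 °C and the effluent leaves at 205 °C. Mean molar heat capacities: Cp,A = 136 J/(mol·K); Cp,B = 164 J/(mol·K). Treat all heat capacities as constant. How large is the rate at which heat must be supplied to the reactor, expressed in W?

Q_in = 62900 W

Extent of reaction ξ = 0.275 × 273 = 75.075 mol/min
Reaction term: ξ·ΔH°_rxn = 75.075 × -11.2 = -840.84 kJ/min
Sensible, feed 90.9→25 °C: -2446.7 kJ/min
Outlet flows (mol/min): A 197.93, B 75.075
Sensible, products 25→205 °C: 7061.4 kJ/min
Q = ΔH = 3773.8 kJ/min = 62.897 kW
Heat supplied = 62897 W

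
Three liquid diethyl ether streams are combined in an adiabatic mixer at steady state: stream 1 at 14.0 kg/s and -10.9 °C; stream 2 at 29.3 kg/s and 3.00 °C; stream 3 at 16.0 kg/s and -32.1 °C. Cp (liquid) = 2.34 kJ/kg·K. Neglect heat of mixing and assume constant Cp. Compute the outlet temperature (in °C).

T_out = -9.75 °C

Energy balance with Q = 0: Σ ṁᵢCp,ᵢ(T_out − Tᵢ) = 0
T_out = Σ ṁᵢCp,ᵢTᵢ / Σ ṁᵢCp,ᵢ
      = -1353.2 / 138.76 = -9.7521 °C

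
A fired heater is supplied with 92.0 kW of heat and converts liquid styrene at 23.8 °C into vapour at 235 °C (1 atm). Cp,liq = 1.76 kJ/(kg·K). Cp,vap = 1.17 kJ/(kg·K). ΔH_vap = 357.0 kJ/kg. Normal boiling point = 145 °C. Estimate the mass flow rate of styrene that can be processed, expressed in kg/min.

ṁ = 8.17 kg/min

Δh = 1.76×(145−23.8) + 357.0 + 1.17×(235−145) = 675.61 kJ/kg
Q = 92.0 kW = 92 kJ/s = 5520 kJ/min
ṁ = Q/Δh = 5520 / 675.61 = 8.1704 kg/min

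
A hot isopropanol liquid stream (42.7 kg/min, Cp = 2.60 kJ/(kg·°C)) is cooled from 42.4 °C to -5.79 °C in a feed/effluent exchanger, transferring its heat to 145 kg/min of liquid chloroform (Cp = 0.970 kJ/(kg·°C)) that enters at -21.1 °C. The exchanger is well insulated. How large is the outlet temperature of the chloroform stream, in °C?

Heat released by hot stream: Q = 42.7 × 2.60 × (42.4 − -5.79) = 5350.1 kJ/min
Energy balance on cold side (adiabatic exchanger): Q = ṁ_c·Cp_c·(T_c,out − T_c,in)
T_c,out = -21.1 + 5350.1/(145 × 0.970) = 16.938 °C

T_c,out = 16.9 °C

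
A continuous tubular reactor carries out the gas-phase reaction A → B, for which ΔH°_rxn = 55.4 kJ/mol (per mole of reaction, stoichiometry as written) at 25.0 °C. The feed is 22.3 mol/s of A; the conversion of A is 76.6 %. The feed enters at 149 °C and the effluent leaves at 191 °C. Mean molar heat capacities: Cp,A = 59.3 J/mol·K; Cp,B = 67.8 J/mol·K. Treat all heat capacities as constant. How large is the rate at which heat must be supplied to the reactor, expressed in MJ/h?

Extent of reaction ξ = 0.766 × 22.3 = 17.082 mol/s
Reaction term: ξ·ΔH°_rxn = 17.082 × 55.4 = 946.33 kJ/s
Sensible, feed 149→25 °C: -163.98 kJ/s
Outlet flows (mol/s): A 5.2182, B 17.082
Sensible, products 25→191 °C: 243.62 kJ/s
Q = ΔH = 1026 kJ/s = 1026 kW
Heat supplied = 3693.5 MJ/h

Q_in = 3690 MJ/h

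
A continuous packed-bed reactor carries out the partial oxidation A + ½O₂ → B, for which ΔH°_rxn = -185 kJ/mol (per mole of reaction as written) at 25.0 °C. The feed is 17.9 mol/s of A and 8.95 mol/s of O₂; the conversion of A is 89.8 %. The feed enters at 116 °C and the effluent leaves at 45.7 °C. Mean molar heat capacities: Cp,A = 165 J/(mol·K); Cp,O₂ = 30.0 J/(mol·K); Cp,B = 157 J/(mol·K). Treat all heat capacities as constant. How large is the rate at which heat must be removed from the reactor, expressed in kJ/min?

Extent of reaction ξ = 0.898 × 17.9 = 16.074 mol/s
Reaction term: ξ·ΔH°_rxn = 16.074 × -185 = -2973.7 kJ/s
Sensible, feed 116→25 °C: -293.2 kJ/s
Outlet flows (mol/s): A 1.8258, O₂ 0.9129, B 16.074
Sensible, products 25→45.7 °C: 59.042 kJ/s
Q = ΔH = -3207.9 kJ/s = -3207.9 kW
Heat removed = 192470 kJ/min

Q_out = 192000 kJ/min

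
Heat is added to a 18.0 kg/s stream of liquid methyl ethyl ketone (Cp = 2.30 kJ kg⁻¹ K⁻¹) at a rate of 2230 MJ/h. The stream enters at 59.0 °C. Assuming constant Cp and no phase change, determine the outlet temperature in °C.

T_out = 74.0 °C

Q = 2230 MJ/h = 619.44 kJ/s
ΔT = Q/(ṁ·Cp) = 619.44/(18.0×2.30) = 14.962 K
T_out = 59.0 + 14.962 = 73.962 °C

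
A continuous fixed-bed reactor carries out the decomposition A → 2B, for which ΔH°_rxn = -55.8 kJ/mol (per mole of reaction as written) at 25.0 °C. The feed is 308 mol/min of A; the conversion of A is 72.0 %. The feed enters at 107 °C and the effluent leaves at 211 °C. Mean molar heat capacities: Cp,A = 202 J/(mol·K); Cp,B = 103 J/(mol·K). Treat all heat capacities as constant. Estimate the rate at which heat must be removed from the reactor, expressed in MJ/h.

Q_out = 344 MJ/h

Extent of reaction ξ = 0.720 × 308 = 221.76 mol/min
Reaction term: ξ·ΔH°_rxn = 221.76 × -55.8 = -12374 kJ/min
Sensible, feed 107→25 °C: -5101.7 kJ/min
Outlet flows (mol/min): A 86.24, B 443.52
Sensible, products 25→211 °C: 11737 kJ/min
Q = ΔH = -5738.8 kJ/min = -95.646 kW
Heat removed = 344.33 MJ/h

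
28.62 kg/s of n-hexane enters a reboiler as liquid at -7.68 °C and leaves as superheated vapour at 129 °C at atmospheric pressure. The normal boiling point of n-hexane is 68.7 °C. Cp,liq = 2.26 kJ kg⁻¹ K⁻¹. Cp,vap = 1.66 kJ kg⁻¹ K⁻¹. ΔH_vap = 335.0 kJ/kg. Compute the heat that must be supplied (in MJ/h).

liquid -7.68→68.7 °C: 172.62 kJ/kg
vaporisation at 68.7 °C: 335 kJ/kg
vapour 68.7→129 °C: 100.1 kJ/kg
Δh = 172.62 + 335 + 100.1 = 607.72 kJ/kg
Q = ṁ·Δh = 28.62 kg/s × 607.72 kJ/kg = 17393 kJ/s
|Q| = 17393 kW = 62614 MJ/h

Q = 62600 MJ/h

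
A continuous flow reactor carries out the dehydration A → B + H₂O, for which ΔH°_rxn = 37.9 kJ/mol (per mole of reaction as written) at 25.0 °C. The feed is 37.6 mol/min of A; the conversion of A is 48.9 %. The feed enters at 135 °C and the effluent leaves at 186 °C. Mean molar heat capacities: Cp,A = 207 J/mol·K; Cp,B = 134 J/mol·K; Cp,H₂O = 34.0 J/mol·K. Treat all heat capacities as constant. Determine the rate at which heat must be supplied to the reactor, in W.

Extent of reaction ξ = 0.489 × 37.6 = 18.386 mol/min
Reaction term: ξ·ΔH°_rxn = 18.386 × 37.9 = 696.84 kJ/min
Sensible, feed 135→25 °C: -856.15 kJ/min
Outlet flows (mol/min): A 19.214, B 18.386, H₂O 18.386
Sensible, products 25→186 °C: 1137.6 kJ/min
Q = ΔH = 978.34 kJ/min = 16.306 kW
Heat supplied = 16306 W

Q_in = 16300 W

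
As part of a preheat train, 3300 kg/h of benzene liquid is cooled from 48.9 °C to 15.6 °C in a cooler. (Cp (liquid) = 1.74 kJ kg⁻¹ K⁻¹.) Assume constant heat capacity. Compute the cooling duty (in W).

Q = ṁ·Cp·ΔT = 3300 × 1.74 × (15.6 − 48.9) = -191210 kJ/h
Converting: 191210 / 3600 s = 53.113 kW
Cooling duty = 53113 W

Q_c = 53100 W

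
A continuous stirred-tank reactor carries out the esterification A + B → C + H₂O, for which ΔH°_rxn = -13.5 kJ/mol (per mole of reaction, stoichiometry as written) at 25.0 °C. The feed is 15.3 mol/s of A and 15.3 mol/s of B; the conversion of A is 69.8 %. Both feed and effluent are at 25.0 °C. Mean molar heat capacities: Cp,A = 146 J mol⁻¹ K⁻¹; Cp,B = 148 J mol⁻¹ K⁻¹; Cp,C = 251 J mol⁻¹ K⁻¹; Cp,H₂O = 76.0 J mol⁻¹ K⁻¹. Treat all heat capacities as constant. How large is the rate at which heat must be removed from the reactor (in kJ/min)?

Q_out = 8650 kJ/min

Extent of reaction ξ = 0.698 × 15.3 = 10.679 mol/s
Reaction term: ξ·ΔH°_rxn = 10.679 × -13.5 = -144.17 kJ/s
Q = ΔH = -144.17 kJ/s = -144.17 kW
Heat removed = 8650.3 kJ/min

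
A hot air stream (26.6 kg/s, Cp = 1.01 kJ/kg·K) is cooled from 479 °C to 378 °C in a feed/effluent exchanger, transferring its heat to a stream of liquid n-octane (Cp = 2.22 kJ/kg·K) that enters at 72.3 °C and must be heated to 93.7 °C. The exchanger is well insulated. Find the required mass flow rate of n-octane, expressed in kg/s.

ṁ_c = 57.1 kg/s

Heat released by hot stream: Q = 26.6 × 1.01 × (479 − 378) = 2713.5 kJ/s
Energy balance on cold side (adiabatic exchanger): Q = ṁ_c·Cp_c·(T_c,out − T_c,in)
ṁ_c = 2713.5 / [2.22 × (93.7 − 72.3)] = 57.116 kg/s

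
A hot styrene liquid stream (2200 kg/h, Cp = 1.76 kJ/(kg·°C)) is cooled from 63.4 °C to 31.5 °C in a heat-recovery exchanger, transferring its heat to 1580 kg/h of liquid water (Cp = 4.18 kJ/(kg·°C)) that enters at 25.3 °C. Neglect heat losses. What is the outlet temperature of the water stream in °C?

T_c,out = 44.0 °C

Heat released by hot stream: Q = 2200 × 1.76 × (63.4 − 31.5) = 123520 kJ/h
Energy balance on cold side (adiabatic exchanger): Q = ṁ_c·Cp_c·(T_c,out − T_c,in)
T_c,out = 25.3 + 123520/(1580 × 4.18) = 44.002 °C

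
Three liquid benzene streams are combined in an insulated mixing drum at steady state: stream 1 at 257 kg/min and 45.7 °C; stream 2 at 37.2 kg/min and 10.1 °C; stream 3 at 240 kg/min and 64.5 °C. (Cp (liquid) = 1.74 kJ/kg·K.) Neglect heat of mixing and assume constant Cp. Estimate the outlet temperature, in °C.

Adiabatic, steady state ⇒ Σ ṁᵢCp,ᵢ(T_out − Tᵢ) = 0
T_out = Σ ṁᵢCp,ᵢTᵢ / Σ ṁᵢCp,ᵢ
      = 48025 / 929.51 = 51.667 °C

T_out = 51.7 °C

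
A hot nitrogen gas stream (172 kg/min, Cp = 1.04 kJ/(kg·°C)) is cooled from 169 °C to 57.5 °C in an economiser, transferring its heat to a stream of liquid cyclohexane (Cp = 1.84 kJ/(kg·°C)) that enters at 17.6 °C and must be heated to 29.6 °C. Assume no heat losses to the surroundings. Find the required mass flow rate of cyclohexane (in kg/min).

Heat released by hot stream: Q = 172 × 1.04 × (169 − 57.5) = 19945 kJ/min
Energy balance on cold side (adiabatic exchanger): Q = ṁ_c·Cp_c·(T_c,out − T_c,in)
ṁ_c = 19945 / [1.84 × (29.6 − 17.6)] = 903.31 kg/min

ṁ_c = 903 kg/min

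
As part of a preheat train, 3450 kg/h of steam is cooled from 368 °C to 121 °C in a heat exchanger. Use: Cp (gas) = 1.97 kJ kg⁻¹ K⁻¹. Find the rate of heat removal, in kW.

Q_c = 466 kW

Q = ṁ·Cp·ΔT = 3450 × 1.97 × (121 − 368) = -1.6787e+06 kJ/h
Converting: 1.6787e+06 / 3600 s = 466.32 kW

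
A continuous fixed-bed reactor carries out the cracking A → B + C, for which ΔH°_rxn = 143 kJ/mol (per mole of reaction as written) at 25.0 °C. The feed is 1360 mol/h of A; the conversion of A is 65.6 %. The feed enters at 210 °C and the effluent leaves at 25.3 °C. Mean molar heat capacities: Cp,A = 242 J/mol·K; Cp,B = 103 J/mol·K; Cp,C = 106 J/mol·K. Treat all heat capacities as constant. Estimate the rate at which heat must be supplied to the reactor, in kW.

Extent of reaction ξ = 0.656 × 1360 = 892.16 mol/h
Reaction term: ξ·ΔH°_rxn = 892.16 × 143 = 127580 kJ/h
Sensible, feed 210→25 °C: -60887 kJ/h
Outlet flows (mol/h): A 467.84, B 892.16, C 892.16
Sensible, products 25→25.3 °C: 89.904 kJ/h
Q = ΔH = 66782 kJ/h = 18.55 kW
Heat supplied = 18.55 kW

Q_in = 18.6 kW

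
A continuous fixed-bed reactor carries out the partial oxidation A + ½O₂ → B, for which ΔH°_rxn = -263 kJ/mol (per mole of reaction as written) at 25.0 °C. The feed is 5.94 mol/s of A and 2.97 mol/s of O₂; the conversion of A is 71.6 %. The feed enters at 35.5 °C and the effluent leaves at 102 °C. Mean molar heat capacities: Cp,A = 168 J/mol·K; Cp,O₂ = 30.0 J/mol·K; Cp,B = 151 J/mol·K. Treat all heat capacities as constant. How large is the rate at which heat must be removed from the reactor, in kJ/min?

Extent of reaction ξ = 0.716 × 5.94 = 4.253 mol/s
Reaction term: ξ·ΔH°_rxn = 4.253 × -263 = -1118.5 kJ/s
Sensible, feed 35.5→25 °C: -11.414 kJ/s
Outlet flows (mol/s): A 1.687, O₂ 0.84348, B 4.253
Sensible, products 25→102 °C: 73.221 kJ/s
Q = ΔH = -1056.7 kJ/s = -1056.7 kW
Heat removed = 63405 kJ/min

Q_out = 63400 kJ/min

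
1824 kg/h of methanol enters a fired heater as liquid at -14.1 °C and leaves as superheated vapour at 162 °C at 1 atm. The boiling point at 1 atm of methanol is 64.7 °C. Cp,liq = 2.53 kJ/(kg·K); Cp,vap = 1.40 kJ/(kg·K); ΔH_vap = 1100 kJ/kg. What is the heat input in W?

liquid -14.1→64.7 °C: 199.36 kJ/kg
vaporisation at 64.7 °C: 1100 kJ/kg
vapour 64.7→162 °C: 136.22 kJ/kg
Δh = 199.36 + 1100 + 136.22 = 1435.6 kJ/kg
Q = ṁ·Δh = 1824 kg/h × 1435.6 kJ/kg = 2.6185e+06 kJ/h
|Q| = 727.36 kW = 727360 W

Q = 727000 W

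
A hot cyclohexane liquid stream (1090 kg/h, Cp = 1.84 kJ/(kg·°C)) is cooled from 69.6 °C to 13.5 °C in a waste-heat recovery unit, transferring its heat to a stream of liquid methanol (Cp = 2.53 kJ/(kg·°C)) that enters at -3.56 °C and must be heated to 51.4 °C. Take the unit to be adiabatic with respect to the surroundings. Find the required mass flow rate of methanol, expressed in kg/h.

ṁ_c = 809 kg/h

Heat released by hot stream: Q = 1090 × 1.84 × (69.6 − 13.5) = 112510 kJ/h
Energy balance on cold side (adiabatic exchanger): Q = ṁ_c·Cp_c·(T_c,out − T_c,in)
ṁ_c = 112510 / [2.53 × (51.4 − -3.56)] = 809.17 kg/h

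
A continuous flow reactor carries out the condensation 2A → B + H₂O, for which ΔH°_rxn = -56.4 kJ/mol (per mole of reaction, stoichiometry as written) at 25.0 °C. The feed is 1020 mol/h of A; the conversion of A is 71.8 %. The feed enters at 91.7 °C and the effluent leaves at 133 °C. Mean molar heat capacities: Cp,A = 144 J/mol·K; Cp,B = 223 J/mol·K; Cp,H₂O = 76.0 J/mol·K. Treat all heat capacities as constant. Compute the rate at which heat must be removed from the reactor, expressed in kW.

Extent of reaction ξ = 0.718 × 1020 / 2 = 366.18 mol/h
Reaction term: ξ·ΔH°_rxn = 366.18 × -56.4 = -20653 kJ/h
Sensible, feed 91.7→25 °C: -9796.9 kJ/h
Outlet flows (mol/h): A 287.64, B 366.18, H₂O 366.18
Sensible, products 25→133 °C: 16298 kJ/h
Q = ΔH = -14151 kJ/h = -3.9309 kW
Heat removed = 3.9309 kW

Q_out = 3.93 kW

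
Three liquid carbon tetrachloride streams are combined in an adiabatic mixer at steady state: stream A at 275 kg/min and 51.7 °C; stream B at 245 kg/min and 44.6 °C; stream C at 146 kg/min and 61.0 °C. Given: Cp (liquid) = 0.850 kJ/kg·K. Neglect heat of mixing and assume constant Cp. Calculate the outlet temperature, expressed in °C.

Adiabatic, steady state ⇒ Σ ṁᵢCp,ᵢ(T_out − Tᵢ) = 0
T_out = Σ ṁᵢCp,ᵢTᵢ / Σ ṁᵢCp,ᵢ
      = 28943 / 566.1 = 51.127 °C

T_out = 51.1 °C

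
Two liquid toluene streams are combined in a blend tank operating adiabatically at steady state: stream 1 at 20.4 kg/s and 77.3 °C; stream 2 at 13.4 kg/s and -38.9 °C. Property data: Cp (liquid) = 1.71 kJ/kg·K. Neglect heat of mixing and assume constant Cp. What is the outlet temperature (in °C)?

T_out = 31.2 °C

Adiabatic, steady state ⇒ Σ ṁᵢCp,ᵢ(T_out − Tᵢ) = 0
Σ ṁᵢCp,ᵢTᵢ = 20.4×1.71×77.3 + 13.4×1.71×-38.9 = 1805.2
Σ ṁᵢCp,ᵢ = 20.4×1.71 + 13.4×1.71 = 57.798
T_out = 1805.2 / 57.798 = 31.233 °C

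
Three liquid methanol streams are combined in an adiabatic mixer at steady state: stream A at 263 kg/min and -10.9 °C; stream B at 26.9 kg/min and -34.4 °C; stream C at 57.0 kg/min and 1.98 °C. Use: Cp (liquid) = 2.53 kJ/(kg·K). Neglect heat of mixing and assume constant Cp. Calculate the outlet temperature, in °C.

Adiabatic, steady state ⇒ Σ ṁᵢCp,ᵢ(T_out − Tᵢ) = 0
Σ ṁᵢCp,ᵢTᵢ = 263×2.53×-10.9 + 26.9×2.53×-34.4 + 57.0×2.53×1.98 = -9308.4
Σ ṁᵢCp,ᵢ = 263×2.53 + 26.9×2.53 + 57.0×2.53 = 877.66
T_out = -9308.4 / 877.66 = -10.606 °C

T_out = -10.6 °C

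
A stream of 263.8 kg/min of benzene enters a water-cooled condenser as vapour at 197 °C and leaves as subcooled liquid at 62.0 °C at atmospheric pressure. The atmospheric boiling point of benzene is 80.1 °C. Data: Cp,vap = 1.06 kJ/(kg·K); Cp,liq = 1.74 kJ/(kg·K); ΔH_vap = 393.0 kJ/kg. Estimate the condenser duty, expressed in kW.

vapour 197→80.1 °C: -123.91 kJ/kg
condensation at 80.1 °C: -393 kJ/kg
liquid 80.1→62.0 °C: -31.494 kJ/kg
Δh = -123.91 + -393 + -31.494 = -548.41 kJ/kg
Q = ṁ·Δh = 263.8 kg/min × -548.41 kJ/kg = -144670 kJ/min
|Q| = 2411.2 kW

Q_c = 2410 kW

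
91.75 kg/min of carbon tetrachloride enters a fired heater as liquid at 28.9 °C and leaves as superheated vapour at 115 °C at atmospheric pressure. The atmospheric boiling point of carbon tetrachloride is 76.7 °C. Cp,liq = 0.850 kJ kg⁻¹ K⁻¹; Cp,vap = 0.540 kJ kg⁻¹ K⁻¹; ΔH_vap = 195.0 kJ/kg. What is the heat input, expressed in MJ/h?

liquid 28.9→76.7 °C: 40.63 kJ/kg
vaporisation at 76.7 °C: 195 kJ/kg
vapour 76.7→115 °C: 20.682 kJ/kg
Δh = 40.63 + 195 + 20.682 = 256.31 kJ/kg
Q = ṁ·Δh = 91.75 kg/min × 256.31 kJ/kg = 23517 kJ/min
|Q| = 391.94 kW = 1411 MJ/h

Q = 1410 MJ/h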